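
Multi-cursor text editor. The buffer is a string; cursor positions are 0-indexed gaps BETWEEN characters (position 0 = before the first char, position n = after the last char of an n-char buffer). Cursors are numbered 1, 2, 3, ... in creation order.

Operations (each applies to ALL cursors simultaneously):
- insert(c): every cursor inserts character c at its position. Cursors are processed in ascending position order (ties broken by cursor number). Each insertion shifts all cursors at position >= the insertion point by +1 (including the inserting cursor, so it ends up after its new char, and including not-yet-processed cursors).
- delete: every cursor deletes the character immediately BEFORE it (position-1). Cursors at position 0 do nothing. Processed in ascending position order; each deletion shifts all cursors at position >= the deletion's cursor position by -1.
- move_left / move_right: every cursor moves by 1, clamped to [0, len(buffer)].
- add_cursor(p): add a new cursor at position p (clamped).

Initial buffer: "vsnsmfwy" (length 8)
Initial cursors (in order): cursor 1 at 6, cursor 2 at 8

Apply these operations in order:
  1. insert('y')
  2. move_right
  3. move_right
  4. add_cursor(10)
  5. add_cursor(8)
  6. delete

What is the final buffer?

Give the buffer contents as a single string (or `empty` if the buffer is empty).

After op 1 (insert('y')): buffer="vsnsmfywyy" (len 10), cursors c1@7 c2@10, authorship ......1..2
After op 2 (move_right): buffer="vsnsmfywyy" (len 10), cursors c1@8 c2@10, authorship ......1..2
After op 3 (move_right): buffer="vsnsmfywyy" (len 10), cursors c1@9 c2@10, authorship ......1..2
After op 4 (add_cursor(10)): buffer="vsnsmfywyy" (len 10), cursors c1@9 c2@10 c3@10, authorship ......1..2
After op 5 (add_cursor(8)): buffer="vsnsmfywyy" (len 10), cursors c4@8 c1@9 c2@10 c3@10, authorship ......1..2
After op 6 (delete): buffer="vsnsmf" (len 6), cursors c1@6 c2@6 c3@6 c4@6, authorship ......

Answer: vsnsmf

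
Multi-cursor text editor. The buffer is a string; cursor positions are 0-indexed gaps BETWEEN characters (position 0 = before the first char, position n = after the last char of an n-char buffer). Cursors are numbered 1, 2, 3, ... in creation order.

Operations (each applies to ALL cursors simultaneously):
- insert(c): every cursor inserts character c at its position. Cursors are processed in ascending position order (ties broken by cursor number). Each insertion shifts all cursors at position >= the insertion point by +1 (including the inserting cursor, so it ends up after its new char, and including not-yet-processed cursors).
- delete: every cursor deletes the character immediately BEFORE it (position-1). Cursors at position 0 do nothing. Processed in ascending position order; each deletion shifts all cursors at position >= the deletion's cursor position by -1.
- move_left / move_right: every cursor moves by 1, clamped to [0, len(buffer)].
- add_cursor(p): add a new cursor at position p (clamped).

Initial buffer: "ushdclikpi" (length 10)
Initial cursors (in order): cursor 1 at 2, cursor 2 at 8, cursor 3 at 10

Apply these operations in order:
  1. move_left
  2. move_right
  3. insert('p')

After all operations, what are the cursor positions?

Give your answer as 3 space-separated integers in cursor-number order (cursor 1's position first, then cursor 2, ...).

After op 1 (move_left): buffer="ushdclikpi" (len 10), cursors c1@1 c2@7 c3@9, authorship ..........
After op 2 (move_right): buffer="ushdclikpi" (len 10), cursors c1@2 c2@8 c3@10, authorship ..........
After op 3 (insert('p')): buffer="usphdclikppip" (len 13), cursors c1@3 c2@10 c3@13, authorship ..1......2..3

Answer: 3 10 13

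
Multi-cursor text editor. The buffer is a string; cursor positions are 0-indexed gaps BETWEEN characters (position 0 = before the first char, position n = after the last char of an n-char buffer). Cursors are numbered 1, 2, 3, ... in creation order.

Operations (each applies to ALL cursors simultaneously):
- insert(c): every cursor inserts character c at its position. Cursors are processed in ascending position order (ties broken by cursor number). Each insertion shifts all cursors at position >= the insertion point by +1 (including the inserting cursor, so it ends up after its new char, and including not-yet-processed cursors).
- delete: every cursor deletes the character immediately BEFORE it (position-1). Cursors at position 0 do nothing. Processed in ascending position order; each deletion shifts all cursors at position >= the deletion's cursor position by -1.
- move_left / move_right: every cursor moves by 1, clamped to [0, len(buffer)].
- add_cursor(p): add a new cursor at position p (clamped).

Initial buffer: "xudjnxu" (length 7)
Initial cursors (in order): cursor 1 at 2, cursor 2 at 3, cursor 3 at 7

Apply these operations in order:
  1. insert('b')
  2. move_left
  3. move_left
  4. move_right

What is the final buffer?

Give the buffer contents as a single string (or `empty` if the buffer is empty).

Answer: xubdbjnxub

Derivation:
After op 1 (insert('b')): buffer="xubdbjnxub" (len 10), cursors c1@3 c2@5 c3@10, authorship ..1.2....3
After op 2 (move_left): buffer="xubdbjnxub" (len 10), cursors c1@2 c2@4 c3@9, authorship ..1.2....3
After op 3 (move_left): buffer="xubdbjnxub" (len 10), cursors c1@1 c2@3 c3@8, authorship ..1.2....3
After op 4 (move_right): buffer="xubdbjnxub" (len 10), cursors c1@2 c2@4 c3@9, authorship ..1.2....3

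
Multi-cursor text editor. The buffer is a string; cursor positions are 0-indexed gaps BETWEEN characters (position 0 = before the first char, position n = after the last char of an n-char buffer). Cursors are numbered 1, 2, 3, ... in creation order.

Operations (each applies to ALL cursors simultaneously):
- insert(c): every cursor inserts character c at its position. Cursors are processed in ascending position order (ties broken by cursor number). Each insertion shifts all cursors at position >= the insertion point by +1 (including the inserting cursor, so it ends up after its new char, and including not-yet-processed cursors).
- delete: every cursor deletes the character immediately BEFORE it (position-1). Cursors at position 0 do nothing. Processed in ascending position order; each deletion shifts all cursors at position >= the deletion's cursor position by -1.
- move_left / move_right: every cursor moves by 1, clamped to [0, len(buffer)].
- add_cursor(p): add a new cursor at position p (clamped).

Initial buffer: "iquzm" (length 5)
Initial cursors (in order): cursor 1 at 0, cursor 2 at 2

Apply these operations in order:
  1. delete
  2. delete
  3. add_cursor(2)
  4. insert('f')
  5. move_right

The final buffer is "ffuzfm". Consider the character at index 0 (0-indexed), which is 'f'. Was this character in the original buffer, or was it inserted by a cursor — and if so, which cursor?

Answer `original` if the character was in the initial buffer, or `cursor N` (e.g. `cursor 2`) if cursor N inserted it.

After op 1 (delete): buffer="iuzm" (len 4), cursors c1@0 c2@1, authorship ....
After op 2 (delete): buffer="uzm" (len 3), cursors c1@0 c2@0, authorship ...
After op 3 (add_cursor(2)): buffer="uzm" (len 3), cursors c1@0 c2@0 c3@2, authorship ...
After op 4 (insert('f')): buffer="ffuzfm" (len 6), cursors c1@2 c2@2 c3@5, authorship 12..3.
After op 5 (move_right): buffer="ffuzfm" (len 6), cursors c1@3 c2@3 c3@6, authorship 12..3.
Authorship (.=original, N=cursor N): 1 2 . . 3 .
Index 0: author = 1

Answer: cursor 1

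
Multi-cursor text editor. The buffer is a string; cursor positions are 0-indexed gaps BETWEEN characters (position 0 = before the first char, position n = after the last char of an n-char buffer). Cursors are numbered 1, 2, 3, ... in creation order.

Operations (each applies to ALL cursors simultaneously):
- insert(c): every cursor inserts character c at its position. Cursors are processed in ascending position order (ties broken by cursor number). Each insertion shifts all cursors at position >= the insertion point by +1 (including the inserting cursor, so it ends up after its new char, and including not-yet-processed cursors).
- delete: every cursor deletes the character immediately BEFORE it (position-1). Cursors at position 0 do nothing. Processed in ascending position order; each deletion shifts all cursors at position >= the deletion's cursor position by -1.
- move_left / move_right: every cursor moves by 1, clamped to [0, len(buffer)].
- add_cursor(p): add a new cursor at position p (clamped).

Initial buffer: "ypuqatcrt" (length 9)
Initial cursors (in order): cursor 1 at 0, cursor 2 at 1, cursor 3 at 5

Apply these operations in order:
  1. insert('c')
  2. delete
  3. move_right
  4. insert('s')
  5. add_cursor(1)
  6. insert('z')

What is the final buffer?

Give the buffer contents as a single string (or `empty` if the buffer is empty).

Answer: yzszpszuqatszcrt

Derivation:
After op 1 (insert('c')): buffer="cycpuqactcrt" (len 12), cursors c1@1 c2@3 c3@8, authorship 1.2....3....
After op 2 (delete): buffer="ypuqatcrt" (len 9), cursors c1@0 c2@1 c3@5, authorship .........
After op 3 (move_right): buffer="ypuqatcrt" (len 9), cursors c1@1 c2@2 c3@6, authorship .........
After op 4 (insert('s')): buffer="yspsuqatscrt" (len 12), cursors c1@2 c2@4 c3@9, authorship .1.2....3...
After op 5 (add_cursor(1)): buffer="yspsuqatscrt" (len 12), cursors c4@1 c1@2 c2@4 c3@9, authorship .1.2....3...
After op 6 (insert('z')): buffer="yzszpszuqatszcrt" (len 16), cursors c4@2 c1@4 c2@7 c3@13, authorship .411.22....33...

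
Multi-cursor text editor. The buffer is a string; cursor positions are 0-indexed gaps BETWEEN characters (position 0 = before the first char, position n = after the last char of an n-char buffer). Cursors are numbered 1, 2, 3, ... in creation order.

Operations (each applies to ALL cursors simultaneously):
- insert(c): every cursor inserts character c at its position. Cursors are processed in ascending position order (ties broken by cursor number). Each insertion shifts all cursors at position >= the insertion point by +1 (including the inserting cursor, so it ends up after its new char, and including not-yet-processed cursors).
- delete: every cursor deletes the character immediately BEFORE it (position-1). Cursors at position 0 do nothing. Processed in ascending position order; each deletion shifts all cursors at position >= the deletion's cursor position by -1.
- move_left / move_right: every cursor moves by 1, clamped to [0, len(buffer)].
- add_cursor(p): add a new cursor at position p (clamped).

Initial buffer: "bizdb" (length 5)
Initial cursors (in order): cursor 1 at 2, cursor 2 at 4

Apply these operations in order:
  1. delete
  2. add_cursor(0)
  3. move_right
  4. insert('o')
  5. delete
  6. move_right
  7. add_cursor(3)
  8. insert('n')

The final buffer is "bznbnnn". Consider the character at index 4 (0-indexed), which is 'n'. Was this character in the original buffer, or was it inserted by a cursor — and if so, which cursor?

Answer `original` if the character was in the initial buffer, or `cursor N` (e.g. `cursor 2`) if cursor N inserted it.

After op 1 (delete): buffer="bzb" (len 3), cursors c1@1 c2@2, authorship ...
After op 2 (add_cursor(0)): buffer="bzb" (len 3), cursors c3@0 c1@1 c2@2, authorship ...
After op 3 (move_right): buffer="bzb" (len 3), cursors c3@1 c1@2 c2@3, authorship ...
After op 4 (insert('o')): buffer="bozobo" (len 6), cursors c3@2 c1@4 c2@6, authorship .3.1.2
After op 5 (delete): buffer="bzb" (len 3), cursors c3@1 c1@2 c2@3, authorship ...
After op 6 (move_right): buffer="bzb" (len 3), cursors c3@2 c1@3 c2@3, authorship ...
After op 7 (add_cursor(3)): buffer="bzb" (len 3), cursors c3@2 c1@3 c2@3 c4@3, authorship ...
After op 8 (insert('n')): buffer="bznbnnn" (len 7), cursors c3@3 c1@7 c2@7 c4@7, authorship ..3.124
Authorship (.=original, N=cursor N): . . 3 . 1 2 4
Index 4: author = 1

Answer: cursor 1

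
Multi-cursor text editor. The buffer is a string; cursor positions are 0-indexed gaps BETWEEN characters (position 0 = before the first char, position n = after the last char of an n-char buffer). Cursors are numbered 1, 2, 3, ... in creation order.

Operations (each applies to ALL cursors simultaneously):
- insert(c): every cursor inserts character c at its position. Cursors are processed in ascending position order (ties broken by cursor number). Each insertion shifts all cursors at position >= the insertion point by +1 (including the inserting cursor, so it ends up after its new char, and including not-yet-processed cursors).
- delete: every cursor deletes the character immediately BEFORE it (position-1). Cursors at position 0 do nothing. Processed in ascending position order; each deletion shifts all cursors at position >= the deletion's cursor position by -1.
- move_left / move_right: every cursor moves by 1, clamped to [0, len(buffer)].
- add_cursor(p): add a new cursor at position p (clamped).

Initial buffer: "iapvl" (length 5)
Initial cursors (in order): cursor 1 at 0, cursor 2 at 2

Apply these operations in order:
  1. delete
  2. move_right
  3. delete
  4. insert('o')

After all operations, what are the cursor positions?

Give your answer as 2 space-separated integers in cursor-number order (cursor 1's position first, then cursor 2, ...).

Answer: 2 2

Derivation:
After op 1 (delete): buffer="ipvl" (len 4), cursors c1@0 c2@1, authorship ....
After op 2 (move_right): buffer="ipvl" (len 4), cursors c1@1 c2@2, authorship ....
After op 3 (delete): buffer="vl" (len 2), cursors c1@0 c2@0, authorship ..
After op 4 (insert('o')): buffer="oovl" (len 4), cursors c1@2 c2@2, authorship 12..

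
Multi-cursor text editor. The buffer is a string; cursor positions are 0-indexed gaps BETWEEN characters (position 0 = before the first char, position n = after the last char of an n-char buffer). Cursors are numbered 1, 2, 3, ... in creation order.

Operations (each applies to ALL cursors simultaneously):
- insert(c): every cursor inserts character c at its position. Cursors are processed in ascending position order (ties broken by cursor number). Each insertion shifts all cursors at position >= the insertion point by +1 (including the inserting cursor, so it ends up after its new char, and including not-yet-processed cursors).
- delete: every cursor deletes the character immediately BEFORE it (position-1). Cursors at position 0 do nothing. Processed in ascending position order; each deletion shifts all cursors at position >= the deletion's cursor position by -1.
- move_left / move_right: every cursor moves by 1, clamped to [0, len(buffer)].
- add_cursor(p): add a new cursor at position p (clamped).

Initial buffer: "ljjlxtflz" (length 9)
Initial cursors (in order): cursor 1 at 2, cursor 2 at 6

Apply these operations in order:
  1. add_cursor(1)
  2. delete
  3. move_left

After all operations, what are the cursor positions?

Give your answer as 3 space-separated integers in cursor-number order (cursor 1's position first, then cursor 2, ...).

Answer: 0 2 0

Derivation:
After op 1 (add_cursor(1)): buffer="ljjlxtflz" (len 9), cursors c3@1 c1@2 c2@6, authorship .........
After op 2 (delete): buffer="jlxflz" (len 6), cursors c1@0 c3@0 c2@3, authorship ......
After op 3 (move_left): buffer="jlxflz" (len 6), cursors c1@0 c3@0 c2@2, authorship ......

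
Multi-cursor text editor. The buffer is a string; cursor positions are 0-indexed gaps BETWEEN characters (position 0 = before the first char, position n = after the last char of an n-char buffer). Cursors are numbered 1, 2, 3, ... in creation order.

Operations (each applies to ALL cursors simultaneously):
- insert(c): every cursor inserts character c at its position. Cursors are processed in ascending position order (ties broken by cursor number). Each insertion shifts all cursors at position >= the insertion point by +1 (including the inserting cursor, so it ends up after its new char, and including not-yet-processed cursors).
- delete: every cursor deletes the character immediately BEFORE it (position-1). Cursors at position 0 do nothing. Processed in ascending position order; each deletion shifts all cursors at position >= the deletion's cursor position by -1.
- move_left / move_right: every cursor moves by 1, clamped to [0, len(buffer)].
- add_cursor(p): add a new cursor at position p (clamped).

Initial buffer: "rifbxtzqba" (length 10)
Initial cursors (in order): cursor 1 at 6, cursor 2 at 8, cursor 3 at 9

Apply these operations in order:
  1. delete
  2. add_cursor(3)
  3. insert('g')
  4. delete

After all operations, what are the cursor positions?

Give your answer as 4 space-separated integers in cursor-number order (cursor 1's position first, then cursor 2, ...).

After op 1 (delete): buffer="rifbxza" (len 7), cursors c1@5 c2@6 c3@6, authorship .......
After op 2 (add_cursor(3)): buffer="rifbxza" (len 7), cursors c4@3 c1@5 c2@6 c3@6, authorship .......
After op 3 (insert('g')): buffer="rifgbxgzgga" (len 11), cursors c4@4 c1@7 c2@10 c3@10, authorship ...4..1.23.
After op 4 (delete): buffer="rifbxza" (len 7), cursors c4@3 c1@5 c2@6 c3@6, authorship .......

Answer: 5 6 6 3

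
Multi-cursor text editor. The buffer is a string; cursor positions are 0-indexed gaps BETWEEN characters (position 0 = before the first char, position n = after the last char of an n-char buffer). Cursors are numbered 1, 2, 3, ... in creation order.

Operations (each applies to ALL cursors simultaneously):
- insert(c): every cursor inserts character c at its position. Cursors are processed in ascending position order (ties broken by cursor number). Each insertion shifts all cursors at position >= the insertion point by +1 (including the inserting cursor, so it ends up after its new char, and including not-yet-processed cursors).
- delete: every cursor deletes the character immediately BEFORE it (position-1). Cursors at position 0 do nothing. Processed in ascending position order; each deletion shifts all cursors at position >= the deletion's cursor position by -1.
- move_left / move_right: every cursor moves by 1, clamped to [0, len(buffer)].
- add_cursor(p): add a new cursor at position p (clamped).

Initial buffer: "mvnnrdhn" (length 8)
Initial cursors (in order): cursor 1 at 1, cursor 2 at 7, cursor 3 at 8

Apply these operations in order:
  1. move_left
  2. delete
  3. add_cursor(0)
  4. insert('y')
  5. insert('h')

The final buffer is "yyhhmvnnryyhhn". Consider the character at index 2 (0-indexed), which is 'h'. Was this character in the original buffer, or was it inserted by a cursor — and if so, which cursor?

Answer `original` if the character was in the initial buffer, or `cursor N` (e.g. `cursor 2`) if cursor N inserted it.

After op 1 (move_left): buffer="mvnnrdhn" (len 8), cursors c1@0 c2@6 c3@7, authorship ........
After op 2 (delete): buffer="mvnnrn" (len 6), cursors c1@0 c2@5 c3@5, authorship ......
After op 3 (add_cursor(0)): buffer="mvnnrn" (len 6), cursors c1@0 c4@0 c2@5 c3@5, authorship ......
After op 4 (insert('y')): buffer="yymvnnryyn" (len 10), cursors c1@2 c4@2 c2@9 c3@9, authorship 14.....23.
After op 5 (insert('h')): buffer="yyhhmvnnryyhhn" (len 14), cursors c1@4 c4@4 c2@13 c3@13, authorship 1414.....2323.
Authorship (.=original, N=cursor N): 1 4 1 4 . . . . . 2 3 2 3 .
Index 2: author = 1

Answer: cursor 1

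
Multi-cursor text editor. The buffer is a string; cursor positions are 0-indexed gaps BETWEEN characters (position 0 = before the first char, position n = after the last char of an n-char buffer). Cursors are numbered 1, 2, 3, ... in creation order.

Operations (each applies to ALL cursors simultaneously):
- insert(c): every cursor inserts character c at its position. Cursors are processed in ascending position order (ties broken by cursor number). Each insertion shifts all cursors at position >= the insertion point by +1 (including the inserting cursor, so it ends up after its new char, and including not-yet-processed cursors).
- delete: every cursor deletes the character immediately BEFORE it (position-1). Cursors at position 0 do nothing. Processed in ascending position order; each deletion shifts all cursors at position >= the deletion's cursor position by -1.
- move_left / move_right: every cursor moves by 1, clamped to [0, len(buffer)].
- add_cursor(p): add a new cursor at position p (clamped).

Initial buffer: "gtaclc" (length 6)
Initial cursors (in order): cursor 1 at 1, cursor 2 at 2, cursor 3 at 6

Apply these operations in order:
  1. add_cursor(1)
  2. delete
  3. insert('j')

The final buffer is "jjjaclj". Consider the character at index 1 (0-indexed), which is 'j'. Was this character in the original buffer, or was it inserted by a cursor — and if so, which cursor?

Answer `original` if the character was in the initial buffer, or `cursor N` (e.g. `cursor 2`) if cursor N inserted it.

Answer: cursor 2

Derivation:
After op 1 (add_cursor(1)): buffer="gtaclc" (len 6), cursors c1@1 c4@1 c2@2 c3@6, authorship ......
After op 2 (delete): buffer="acl" (len 3), cursors c1@0 c2@0 c4@0 c3@3, authorship ...
After op 3 (insert('j')): buffer="jjjaclj" (len 7), cursors c1@3 c2@3 c4@3 c3@7, authorship 124...3
Authorship (.=original, N=cursor N): 1 2 4 . . . 3
Index 1: author = 2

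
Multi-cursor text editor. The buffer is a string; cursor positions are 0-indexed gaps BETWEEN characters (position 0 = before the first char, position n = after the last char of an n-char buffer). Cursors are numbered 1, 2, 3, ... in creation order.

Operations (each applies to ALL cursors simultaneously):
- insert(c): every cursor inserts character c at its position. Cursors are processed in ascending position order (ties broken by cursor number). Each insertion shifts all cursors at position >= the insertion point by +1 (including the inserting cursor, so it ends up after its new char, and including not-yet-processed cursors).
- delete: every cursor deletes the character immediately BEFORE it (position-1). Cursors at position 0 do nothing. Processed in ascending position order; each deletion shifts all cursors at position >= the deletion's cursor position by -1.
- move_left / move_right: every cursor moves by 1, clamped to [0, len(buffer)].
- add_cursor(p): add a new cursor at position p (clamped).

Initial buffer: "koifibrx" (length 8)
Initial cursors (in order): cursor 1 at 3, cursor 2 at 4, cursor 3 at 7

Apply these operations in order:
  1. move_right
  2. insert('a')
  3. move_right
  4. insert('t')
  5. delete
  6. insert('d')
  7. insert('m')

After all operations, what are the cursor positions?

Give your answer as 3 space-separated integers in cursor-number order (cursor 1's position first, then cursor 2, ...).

After op 1 (move_right): buffer="koifibrx" (len 8), cursors c1@4 c2@5 c3@8, authorship ........
After op 2 (insert('a')): buffer="koifaiabrxa" (len 11), cursors c1@5 c2@7 c3@11, authorship ....1.2...3
After op 3 (move_right): buffer="koifaiabrxa" (len 11), cursors c1@6 c2@8 c3@11, authorship ....1.2...3
After op 4 (insert('t')): buffer="koifaitabtrxat" (len 14), cursors c1@7 c2@10 c3@14, authorship ....1.12.2..33
After op 5 (delete): buffer="koifaiabrxa" (len 11), cursors c1@6 c2@8 c3@11, authorship ....1.2...3
After op 6 (insert('d')): buffer="koifaidabdrxad" (len 14), cursors c1@7 c2@10 c3@14, authorship ....1.12.2..33
After op 7 (insert('m')): buffer="koifaidmabdmrxadm" (len 17), cursors c1@8 c2@12 c3@17, authorship ....1.112.22..333

Answer: 8 12 17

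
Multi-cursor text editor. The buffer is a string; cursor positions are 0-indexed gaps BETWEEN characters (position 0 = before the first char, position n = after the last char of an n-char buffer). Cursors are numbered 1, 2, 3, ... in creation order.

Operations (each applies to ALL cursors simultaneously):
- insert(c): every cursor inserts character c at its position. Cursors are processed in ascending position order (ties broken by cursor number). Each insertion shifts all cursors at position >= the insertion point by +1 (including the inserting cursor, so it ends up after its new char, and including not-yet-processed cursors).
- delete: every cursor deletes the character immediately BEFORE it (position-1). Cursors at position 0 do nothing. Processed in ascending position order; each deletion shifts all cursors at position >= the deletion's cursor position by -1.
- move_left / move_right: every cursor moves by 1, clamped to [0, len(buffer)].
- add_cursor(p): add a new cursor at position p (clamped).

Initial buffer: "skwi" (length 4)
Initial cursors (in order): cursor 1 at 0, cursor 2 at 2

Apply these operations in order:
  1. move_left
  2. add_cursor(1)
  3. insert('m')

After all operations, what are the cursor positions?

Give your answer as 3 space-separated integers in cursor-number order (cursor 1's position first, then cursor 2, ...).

Answer: 1 4 4

Derivation:
After op 1 (move_left): buffer="skwi" (len 4), cursors c1@0 c2@1, authorship ....
After op 2 (add_cursor(1)): buffer="skwi" (len 4), cursors c1@0 c2@1 c3@1, authorship ....
After op 3 (insert('m')): buffer="msmmkwi" (len 7), cursors c1@1 c2@4 c3@4, authorship 1.23...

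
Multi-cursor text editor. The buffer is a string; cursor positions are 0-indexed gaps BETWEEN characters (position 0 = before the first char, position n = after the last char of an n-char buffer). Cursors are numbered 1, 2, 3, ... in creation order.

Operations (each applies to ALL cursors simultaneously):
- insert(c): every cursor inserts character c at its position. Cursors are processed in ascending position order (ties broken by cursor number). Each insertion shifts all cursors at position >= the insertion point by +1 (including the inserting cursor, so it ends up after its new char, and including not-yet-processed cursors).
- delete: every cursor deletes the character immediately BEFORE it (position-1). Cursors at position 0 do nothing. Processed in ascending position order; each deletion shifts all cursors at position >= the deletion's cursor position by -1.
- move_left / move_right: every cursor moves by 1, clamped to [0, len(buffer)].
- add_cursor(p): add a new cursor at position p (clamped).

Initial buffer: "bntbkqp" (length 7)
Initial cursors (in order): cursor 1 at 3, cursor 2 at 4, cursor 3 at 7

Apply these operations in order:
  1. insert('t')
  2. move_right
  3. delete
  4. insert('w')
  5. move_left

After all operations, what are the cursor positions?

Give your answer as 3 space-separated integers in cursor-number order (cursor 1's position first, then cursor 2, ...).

After op 1 (insert('t')): buffer="bnttbtkqpt" (len 10), cursors c1@4 c2@6 c3@10, authorship ...1.2...3
After op 2 (move_right): buffer="bnttbtkqpt" (len 10), cursors c1@5 c2@7 c3@10, authorship ...1.2...3
After op 3 (delete): buffer="bntttqp" (len 7), cursors c1@4 c2@5 c3@7, authorship ...12..
After op 4 (insert('w')): buffer="bnttwtwqpw" (len 10), cursors c1@5 c2@7 c3@10, authorship ...1122..3
After op 5 (move_left): buffer="bnttwtwqpw" (len 10), cursors c1@4 c2@6 c3@9, authorship ...1122..3

Answer: 4 6 9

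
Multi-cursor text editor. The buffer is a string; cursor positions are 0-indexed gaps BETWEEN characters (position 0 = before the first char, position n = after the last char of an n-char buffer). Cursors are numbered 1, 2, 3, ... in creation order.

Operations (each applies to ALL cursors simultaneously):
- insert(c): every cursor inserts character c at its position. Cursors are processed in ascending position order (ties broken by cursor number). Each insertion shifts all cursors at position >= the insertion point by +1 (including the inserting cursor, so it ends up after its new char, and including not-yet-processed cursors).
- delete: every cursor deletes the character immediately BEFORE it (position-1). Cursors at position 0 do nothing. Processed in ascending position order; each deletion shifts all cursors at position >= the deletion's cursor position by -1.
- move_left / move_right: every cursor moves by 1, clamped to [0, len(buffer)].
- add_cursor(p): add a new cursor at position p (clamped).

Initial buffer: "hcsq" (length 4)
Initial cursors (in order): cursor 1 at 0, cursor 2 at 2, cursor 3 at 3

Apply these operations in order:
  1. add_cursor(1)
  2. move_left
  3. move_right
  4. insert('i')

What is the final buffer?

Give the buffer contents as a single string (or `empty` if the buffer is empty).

After op 1 (add_cursor(1)): buffer="hcsq" (len 4), cursors c1@0 c4@1 c2@2 c3@3, authorship ....
After op 2 (move_left): buffer="hcsq" (len 4), cursors c1@0 c4@0 c2@1 c3@2, authorship ....
After op 3 (move_right): buffer="hcsq" (len 4), cursors c1@1 c4@1 c2@2 c3@3, authorship ....
After op 4 (insert('i')): buffer="hiicisiq" (len 8), cursors c1@3 c4@3 c2@5 c3@7, authorship .14.2.3.

Answer: hiicisiq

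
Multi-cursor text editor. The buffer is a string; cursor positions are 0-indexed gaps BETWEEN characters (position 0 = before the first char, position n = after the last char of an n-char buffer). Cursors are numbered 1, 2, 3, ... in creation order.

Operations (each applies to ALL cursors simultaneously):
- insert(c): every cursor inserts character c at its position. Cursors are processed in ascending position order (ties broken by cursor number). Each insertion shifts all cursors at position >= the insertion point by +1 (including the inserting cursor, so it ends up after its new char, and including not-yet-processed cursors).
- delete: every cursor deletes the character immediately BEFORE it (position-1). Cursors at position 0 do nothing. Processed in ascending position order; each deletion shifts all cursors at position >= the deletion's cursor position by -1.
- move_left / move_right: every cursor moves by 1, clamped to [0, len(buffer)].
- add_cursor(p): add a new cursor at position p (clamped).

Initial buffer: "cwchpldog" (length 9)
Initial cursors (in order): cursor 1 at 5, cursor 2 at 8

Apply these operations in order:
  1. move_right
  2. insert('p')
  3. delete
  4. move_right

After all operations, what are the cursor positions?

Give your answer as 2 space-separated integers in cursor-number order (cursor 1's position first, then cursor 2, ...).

After op 1 (move_right): buffer="cwchpldog" (len 9), cursors c1@6 c2@9, authorship .........
After op 2 (insert('p')): buffer="cwchplpdogp" (len 11), cursors c1@7 c2@11, authorship ......1...2
After op 3 (delete): buffer="cwchpldog" (len 9), cursors c1@6 c2@9, authorship .........
After op 4 (move_right): buffer="cwchpldog" (len 9), cursors c1@7 c2@9, authorship .........

Answer: 7 9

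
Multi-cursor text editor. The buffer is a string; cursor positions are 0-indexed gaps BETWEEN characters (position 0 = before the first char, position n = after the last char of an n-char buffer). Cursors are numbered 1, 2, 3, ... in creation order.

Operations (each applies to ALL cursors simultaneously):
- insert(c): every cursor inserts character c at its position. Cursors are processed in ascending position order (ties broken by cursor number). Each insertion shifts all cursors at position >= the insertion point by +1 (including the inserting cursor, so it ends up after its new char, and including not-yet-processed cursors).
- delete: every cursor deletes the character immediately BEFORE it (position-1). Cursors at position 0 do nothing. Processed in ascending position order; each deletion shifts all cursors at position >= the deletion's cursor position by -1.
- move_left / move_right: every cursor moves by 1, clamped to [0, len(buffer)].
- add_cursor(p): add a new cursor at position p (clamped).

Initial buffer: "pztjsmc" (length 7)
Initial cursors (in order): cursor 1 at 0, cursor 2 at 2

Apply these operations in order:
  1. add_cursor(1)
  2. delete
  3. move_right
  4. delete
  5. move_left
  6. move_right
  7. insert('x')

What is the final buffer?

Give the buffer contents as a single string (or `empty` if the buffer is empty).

After op 1 (add_cursor(1)): buffer="pztjsmc" (len 7), cursors c1@0 c3@1 c2@2, authorship .......
After op 2 (delete): buffer="tjsmc" (len 5), cursors c1@0 c2@0 c3@0, authorship .....
After op 3 (move_right): buffer="tjsmc" (len 5), cursors c1@1 c2@1 c3@1, authorship .....
After op 4 (delete): buffer="jsmc" (len 4), cursors c1@0 c2@0 c3@0, authorship ....
After op 5 (move_left): buffer="jsmc" (len 4), cursors c1@0 c2@0 c3@0, authorship ....
After op 6 (move_right): buffer="jsmc" (len 4), cursors c1@1 c2@1 c3@1, authorship ....
After op 7 (insert('x')): buffer="jxxxsmc" (len 7), cursors c1@4 c2@4 c3@4, authorship .123...

Answer: jxxxsmc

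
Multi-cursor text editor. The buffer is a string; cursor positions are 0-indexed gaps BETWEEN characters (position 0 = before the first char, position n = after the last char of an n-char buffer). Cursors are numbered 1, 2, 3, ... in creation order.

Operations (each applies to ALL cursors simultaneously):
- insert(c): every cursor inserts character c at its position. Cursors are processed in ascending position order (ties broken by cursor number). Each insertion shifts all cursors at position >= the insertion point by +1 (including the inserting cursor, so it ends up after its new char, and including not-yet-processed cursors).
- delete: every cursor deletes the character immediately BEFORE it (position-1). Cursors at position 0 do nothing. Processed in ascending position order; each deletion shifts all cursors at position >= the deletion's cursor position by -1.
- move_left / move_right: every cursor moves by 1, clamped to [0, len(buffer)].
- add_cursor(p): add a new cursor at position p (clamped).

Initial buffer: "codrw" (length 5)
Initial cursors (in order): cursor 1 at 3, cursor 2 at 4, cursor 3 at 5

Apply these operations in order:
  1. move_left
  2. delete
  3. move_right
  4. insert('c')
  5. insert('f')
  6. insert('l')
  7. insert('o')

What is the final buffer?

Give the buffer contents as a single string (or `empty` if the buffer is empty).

Answer: cwcccffflllooo

Derivation:
After op 1 (move_left): buffer="codrw" (len 5), cursors c1@2 c2@3 c3@4, authorship .....
After op 2 (delete): buffer="cw" (len 2), cursors c1@1 c2@1 c3@1, authorship ..
After op 3 (move_right): buffer="cw" (len 2), cursors c1@2 c2@2 c3@2, authorship ..
After op 4 (insert('c')): buffer="cwccc" (len 5), cursors c1@5 c2@5 c3@5, authorship ..123
After op 5 (insert('f')): buffer="cwcccfff" (len 8), cursors c1@8 c2@8 c3@8, authorship ..123123
After op 6 (insert('l')): buffer="cwcccffflll" (len 11), cursors c1@11 c2@11 c3@11, authorship ..123123123
After op 7 (insert('o')): buffer="cwcccffflllooo" (len 14), cursors c1@14 c2@14 c3@14, authorship ..123123123123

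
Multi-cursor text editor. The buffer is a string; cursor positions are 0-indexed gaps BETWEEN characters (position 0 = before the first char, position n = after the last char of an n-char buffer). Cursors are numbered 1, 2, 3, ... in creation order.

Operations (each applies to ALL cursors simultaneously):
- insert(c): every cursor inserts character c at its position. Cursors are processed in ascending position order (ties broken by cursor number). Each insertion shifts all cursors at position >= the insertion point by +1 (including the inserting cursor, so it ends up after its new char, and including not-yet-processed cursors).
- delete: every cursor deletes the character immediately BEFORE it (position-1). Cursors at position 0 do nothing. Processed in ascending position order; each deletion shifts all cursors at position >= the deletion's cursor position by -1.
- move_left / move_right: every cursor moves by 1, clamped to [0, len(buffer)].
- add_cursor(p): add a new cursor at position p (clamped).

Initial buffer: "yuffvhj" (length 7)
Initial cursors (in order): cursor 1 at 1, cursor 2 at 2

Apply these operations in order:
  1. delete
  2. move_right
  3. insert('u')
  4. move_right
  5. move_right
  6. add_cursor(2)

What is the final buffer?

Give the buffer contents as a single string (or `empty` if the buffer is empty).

After op 1 (delete): buffer="ffvhj" (len 5), cursors c1@0 c2@0, authorship .....
After op 2 (move_right): buffer="ffvhj" (len 5), cursors c1@1 c2@1, authorship .....
After op 3 (insert('u')): buffer="fuufvhj" (len 7), cursors c1@3 c2@3, authorship .12....
After op 4 (move_right): buffer="fuufvhj" (len 7), cursors c1@4 c2@4, authorship .12....
After op 5 (move_right): buffer="fuufvhj" (len 7), cursors c1@5 c2@5, authorship .12....
After op 6 (add_cursor(2)): buffer="fuufvhj" (len 7), cursors c3@2 c1@5 c2@5, authorship .12....

Answer: fuufvhj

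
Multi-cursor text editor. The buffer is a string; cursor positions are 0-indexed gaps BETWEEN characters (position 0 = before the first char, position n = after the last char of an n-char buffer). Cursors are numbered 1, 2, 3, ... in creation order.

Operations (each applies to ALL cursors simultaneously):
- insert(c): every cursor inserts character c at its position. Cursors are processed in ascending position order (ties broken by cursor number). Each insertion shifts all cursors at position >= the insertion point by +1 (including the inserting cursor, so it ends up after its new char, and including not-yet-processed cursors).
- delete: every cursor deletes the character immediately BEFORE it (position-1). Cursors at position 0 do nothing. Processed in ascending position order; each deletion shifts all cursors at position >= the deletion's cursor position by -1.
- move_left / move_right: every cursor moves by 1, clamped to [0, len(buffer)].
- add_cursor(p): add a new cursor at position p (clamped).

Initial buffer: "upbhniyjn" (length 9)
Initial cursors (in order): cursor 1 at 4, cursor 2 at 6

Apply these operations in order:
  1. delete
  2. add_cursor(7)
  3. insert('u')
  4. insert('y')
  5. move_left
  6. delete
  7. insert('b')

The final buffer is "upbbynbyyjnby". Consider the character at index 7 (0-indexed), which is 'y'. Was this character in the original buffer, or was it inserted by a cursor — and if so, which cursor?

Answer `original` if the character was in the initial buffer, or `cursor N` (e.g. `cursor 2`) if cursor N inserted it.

After op 1 (delete): buffer="upbnyjn" (len 7), cursors c1@3 c2@4, authorship .......
After op 2 (add_cursor(7)): buffer="upbnyjn" (len 7), cursors c1@3 c2@4 c3@7, authorship .......
After op 3 (insert('u')): buffer="upbunuyjnu" (len 10), cursors c1@4 c2@6 c3@10, authorship ...1.2...3
After op 4 (insert('y')): buffer="upbuynuyyjnuy" (len 13), cursors c1@5 c2@8 c3@13, authorship ...11.22...33
After op 5 (move_left): buffer="upbuynuyyjnuy" (len 13), cursors c1@4 c2@7 c3@12, authorship ...11.22...33
After op 6 (delete): buffer="upbynyyjny" (len 10), cursors c1@3 c2@5 c3@9, authorship ...1.2...3
After op 7 (insert('b')): buffer="upbbynbyyjnby" (len 13), cursors c1@4 c2@7 c3@12, authorship ...11.22...33
Authorship (.=original, N=cursor N): . . . 1 1 . 2 2 . . . 3 3
Index 7: author = 2

Answer: cursor 2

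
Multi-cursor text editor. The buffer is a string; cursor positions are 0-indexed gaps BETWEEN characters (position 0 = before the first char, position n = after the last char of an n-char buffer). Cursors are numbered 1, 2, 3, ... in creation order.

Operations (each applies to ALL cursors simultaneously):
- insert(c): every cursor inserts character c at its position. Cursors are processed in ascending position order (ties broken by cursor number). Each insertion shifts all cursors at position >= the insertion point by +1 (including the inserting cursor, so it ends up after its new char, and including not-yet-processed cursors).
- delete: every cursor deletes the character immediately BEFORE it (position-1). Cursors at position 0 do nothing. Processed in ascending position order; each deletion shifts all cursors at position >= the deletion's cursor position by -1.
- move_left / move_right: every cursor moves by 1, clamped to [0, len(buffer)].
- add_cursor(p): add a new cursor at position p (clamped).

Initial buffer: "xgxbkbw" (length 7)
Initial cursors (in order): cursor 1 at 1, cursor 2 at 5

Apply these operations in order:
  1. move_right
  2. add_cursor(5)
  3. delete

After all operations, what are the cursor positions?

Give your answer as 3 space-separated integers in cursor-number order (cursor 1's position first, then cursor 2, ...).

After op 1 (move_right): buffer="xgxbkbw" (len 7), cursors c1@2 c2@6, authorship .......
After op 2 (add_cursor(5)): buffer="xgxbkbw" (len 7), cursors c1@2 c3@5 c2@6, authorship .......
After op 3 (delete): buffer="xxbw" (len 4), cursors c1@1 c2@3 c3@3, authorship ....

Answer: 1 3 3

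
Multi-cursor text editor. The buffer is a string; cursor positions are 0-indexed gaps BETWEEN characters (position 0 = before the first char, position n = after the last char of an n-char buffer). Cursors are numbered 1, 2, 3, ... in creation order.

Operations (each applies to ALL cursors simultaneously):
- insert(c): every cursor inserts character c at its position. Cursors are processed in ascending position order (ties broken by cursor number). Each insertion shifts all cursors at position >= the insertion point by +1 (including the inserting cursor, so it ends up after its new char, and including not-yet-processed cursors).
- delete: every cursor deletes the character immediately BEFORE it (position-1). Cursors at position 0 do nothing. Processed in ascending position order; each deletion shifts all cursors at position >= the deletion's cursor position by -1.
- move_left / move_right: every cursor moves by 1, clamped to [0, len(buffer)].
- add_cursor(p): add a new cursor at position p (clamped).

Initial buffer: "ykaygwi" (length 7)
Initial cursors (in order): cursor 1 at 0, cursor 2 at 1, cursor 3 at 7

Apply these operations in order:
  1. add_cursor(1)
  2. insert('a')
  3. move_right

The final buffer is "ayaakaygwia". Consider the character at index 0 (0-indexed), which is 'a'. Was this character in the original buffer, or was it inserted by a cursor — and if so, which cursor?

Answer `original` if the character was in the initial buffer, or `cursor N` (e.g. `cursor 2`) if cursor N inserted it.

Answer: cursor 1

Derivation:
After op 1 (add_cursor(1)): buffer="ykaygwi" (len 7), cursors c1@0 c2@1 c4@1 c3@7, authorship .......
After op 2 (insert('a')): buffer="ayaakaygwia" (len 11), cursors c1@1 c2@4 c4@4 c3@11, authorship 1.24......3
After op 3 (move_right): buffer="ayaakaygwia" (len 11), cursors c1@2 c2@5 c4@5 c3@11, authorship 1.24......3
Authorship (.=original, N=cursor N): 1 . 2 4 . . . . . . 3
Index 0: author = 1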